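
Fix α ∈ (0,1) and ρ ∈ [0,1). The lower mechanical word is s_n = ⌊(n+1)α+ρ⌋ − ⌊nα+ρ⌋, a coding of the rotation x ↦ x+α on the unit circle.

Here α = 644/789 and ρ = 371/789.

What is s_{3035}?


1

(n+1)α + ρ = (3036·644 + 371) / 789 = 1955555/789
nα + ρ     = (3035·644 + 371) / 789 = 1954911/789
⌊1955555/789⌋ = 2478,  ⌊1954911/789⌋ = 2477
s_{3035} = 2478 − 2477 = 1


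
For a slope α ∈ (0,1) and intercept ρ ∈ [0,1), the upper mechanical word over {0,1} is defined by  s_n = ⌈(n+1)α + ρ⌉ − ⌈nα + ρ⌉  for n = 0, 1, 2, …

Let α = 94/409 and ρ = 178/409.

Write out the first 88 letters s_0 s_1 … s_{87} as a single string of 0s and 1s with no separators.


n=0: ⌈(1·94+178)/409⌉ − ⌈(0·94+178)/409⌉ = ⌈272/409⌉ − ⌈178/409⌉ = 1 − 1 = 0
n=1: ⌈(2·94+178)/409⌉ − ⌈(1·94+178)/409⌉ = ⌈366/409⌉ − ⌈272/409⌉ = 1 − 1 = 0
n=2: ⌈(3·94+178)/409⌉ − ⌈(2·94+178)/409⌉ = ⌈460/409⌉ − ⌈366/409⌉ = 2 − 1 = 1
n=3: ⌈(4·94+178)/409⌉ − ⌈(3·94+178)/409⌉ = ⌈554/409⌉ − ⌈460/409⌉ = 2 − 2 = 0
n=4: ⌈(5·94+178)/409⌉ − ⌈(4·94+178)/409⌉ = ⌈648/409⌉ − ⌈554/409⌉ = 2 − 2 = 0
n=5: ⌈(6·94+178)/409⌉ − ⌈(5·94+178)/409⌉ = ⌈742/409⌉ − ⌈648/409⌉ = 2 − 2 = 0
n=6: ⌈(7·94+178)/409⌉ − ⌈(6·94+178)/409⌉ = ⌈836/409⌉ − ⌈742/409⌉ = 3 − 2 = 1
n=7: ⌈(8·94+178)/409⌉ − ⌈(7·94+178)/409⌉ = ⌈930/409⌉ − ⌈836/409⌉ = 3 − 3 = 0
n=8: ⌈(9·94+178)/409⌉ − ⌈(8·94+178)/409⌉ = ⌈1024/409⌉ − ⌈930/409⌉ = 3 − 3 = 0
n=9: ⌈(10·94+178)/409⌉ − ⌈(9·94+178)/409⌉ = ⌈1118/409⌉ − ⌈1024/409⌉ = 3 − 3 = 0
n=10: ⌈(11·94+178)/409⌉ − ⌈(10·94+178)/409⌉ = ⌈1212/409⌉ − ⌈1118/409⌉ = 3 − 3 = 0
n=11: ⌈(12·94+178)/409⌉ − ⌈(11·94+178)/409⌉ = ⌈1306/409⌉ − ⌈1212/409⌉ = 4 − 3 = 1
n=12: ⌈(13·94+178)/409⌉ − ⌈(12·94+178)/409⌉ = ⌈1400/409⌉ − ⌈1306/409⌉ = 4 − 4 = 0
n=13: ⌈(14·94+178)/409⌉ − ⌈(13·94+178)/409⌉ = ⌈1494/409⌉ − ⌈1400/409⌉ = 4 − 4 = 0
n=14: ⌈(15·94+178)/409⌉ − ⌈(14·94+178)/409⌉ = ⌈1588/409⌉ − ⌈1494/409⌉ = 4 − 4 = 0
n=15: ⌈(16·94+178)/409⌉ − ⌈(15·94+178)/409⌉ = ⌈1682/409⌉ − ⌈1588/409⌉ = 5 − 4 = 1
n=16: ⌈(17·94+178)/409⌉ − ⌈(16·94+178)/409⌉ = ⌈1776/409⌉ − ⌈1682/409⌉ = 5 − 5 = 0
n=17: ⌈(18·94+178)/409⌉ − ⌈(17·94+178)/409⌉ = ⌈1870/409⌉ − ⌈1776/409⌉ = 5 − 5 = 0
n=18: ⌈(19·94+178)/409⌉ − ⌈(18·94+178)/409⌉ = ⌈1964/409⌉ − ⌈1870/409⌉ = 5 − 5 = 0
n=19: ⌈(20·94+178)/409⌉ − ⌈(19·94+178)/409⌉ = ⌈2058/409⌉ − ⌈1964/409⌉ = 6 − 5 = 1
n=20: ⌈(21·94+178)/409⌉ − ⌈(20·94+178)/409⌉ = ⌈2152/409⌉ − ⌈2058/409⌉ = 6 − 6 = 0
n=21: ⌈(22·94+178)/409⌉ − ⌈(21·94+178)/409⌉ = ⌈2246/409⌉ − ⌈2152/409⌉ = 6 − 6 = 0
n=22: ⌈(23·94+178)/409⌉ − ⌈(22·94+178)/409⌉ = ⌈2340/409⌉ − ⌈2246/409⌉ = 6 − 6 = 0
n=23: ⌈(24·94+178)/409⌉ − ⌈(23·94+178)/409⌉ = ⌈2434/409⌉ − ⌈2340/409⌉ = 6 − 6 = 0
n=24: ⌈(25·94+178)/409⌉ − ⌈(24·94+178)/409⌉ = ⌈2528/409⌉ − ⌈2434/409⌉ = 7 − 6 = 1
n=25: ⌈(26·94+178)/409⌉ − ⌈(25·94+178)/409⌉ = ⌈2622/409⌉ − ⌈2528/409⌉ = 7 − 7 = 0
n=26: ⌈(27·94+178)/409⌉ − ⌈(26·94+178)/409⌉ = ⌈2716/409⌉ − ⌈2622/409⌉ = 7 − 7 = 0
n=27: ⌈(28·94+178)/409⌉ − ⌈(27·94+178)/409⌉ = ⌈2810/409⌉ − ⌈2716/409⌉ = 7 − 7 = 0
n=28: ⌈(29·94+178)/409⌉ − ⌈(28·94+178)/409⌉ = ⌈2904/409⌉ − ⌈2810/409⌉ = 8 − 7 = 1
n=29: ⌈(30·94+178)/409⌉ − ⌈(29·94+178)/409⌉ = ⌈2998/409⌉ − ⌈2904/409⌉ = 8 − 8 = 0
n=30: ⌈(31·94+178)/409⌉ − ⌈(30·94+178)/409⌉ = ⌈3092/409⌉ − ⌈2998/409⌉ = 8 − 8 = 0
n=31: ⌈(32·94+178)/409⌉ − ⌈(31·94+178)/409⌉ = ⌈3186/409⌉ − ⌈3092/409⌉ = 8 − 8 = 0
n=32: ⌈(33·94+178)/409⌉ − ⌈(32·94+178)/409⌉ = ⌈3280/409⌉ − ⌈3186/409⌉ = 9 − 8 = 1
n=33: ⌈(34·94+178)/409⌉ − ⌈(33·94+178)/409⌉ = ⌈3374/409⌉ − ⌈3280/409⌉ = 9 − 9 = 0
n=34: ⌈(35·94+178)/409⌉ − ⌈(34·94+178)/409⌉ = ⌈3468/409⌉ − ⌈3374/409⌉ = 9 − 9 = 0
n=35: ⌈(36·94+178)/409⌉ − ⌈(35·94+178)/409⌉ = ⌈3562/409⌉ − ⌈3468/409⌉ = 9 − 9 = 0
n=36: ⌈(37·94+178)/409⌉ − ⌈(36·94+178)/409⌉ = ⌈3656/409⌉ − ⌈3562/409⌉ = 9 − 9 = 0
n=37: ⌈(38·94+178)/409⌉ − ⌈(37·94+178)/409⌉ = ⌈3750/409⌉ − ⌈3656/409⌉ = 10 − 9 = 1
n=38: ⌈(39·94+178)/409⌉ − ⌈(38·94+178)/409⌉ = ⌈3844/409⌉ − ⌈3750/409⌉ = 10 − 10 = 0
n=39: ⌈(40·94+178)/409⌉ − ⌈(39·94+178)/409⌉ = ⌈3938/409⌉ − ⌈3844/409⌉ = 10 − 10 = 0
n=40: ⌈(41·94+178)/409⌉ − ⌈(40·94+178)/409⌉ = ⌈4032/409⌉ − ⌈3938/409⌉ = 10 − 10 = 0
n=41: ⌈(42·94+178)/409⌉ − ⌈(41·94+178)/409⌉ = ⌈4126/409⌉ − ⌈4032/409⌉ = 11 − 10 = 1
n=42: ⌈(43·94+178)/409⌉ − ⌈(42·94+178)/409⌉ = ⌈4220/409⌉ − ⌈4126/409⌉ = 11 − 11 = 0
n=43: ⌈(44·94+178)/409⌉ − ⌈(43·94+178)/409⌉ = ⌈4314/409⌉ − ⌈4220/409⌉ = 11 − 11 = 0
n=44: ⌈(45·94+178)/409⌉ − ⌈(44·94+178)/409⌉ = ⌈4408/409⌉ − ⌈4314/409⌉ = 11 − 11 = 0
n=45: ⌈(46·94+178)/409⌉ − ⌈(45·94+178)/409⌉ = ⌈4502/409⌉ − ⌈4408/409⌉ = 12 − 11 = 1
n=46: ⌈(47·94+178)/409⌉ − ⌈(46·94+178)/409⌉ = ⌈4596/409⌉ − ⌈4502/409⌉ = 12 − 12 = 0
n=47: ⌈(48·94+178)/409⌉ − ⌈(47·94+178)/409⌉ = ⌈4690/409⌉ − ⌈4596/409⌉ = 12 − 12 = 0
n=48: ⌈(49·94+178)/409⌉ − ⌈(48·94+178)/409⌉ = ⌈4784/409⌉ − ⌈4690/409⌉ = 12 − 12 = 0
n=49: ⌈(50·94+178)/409⌉ − ⌈(49·94+178)/409⌉ = ⌈4878/409⌉ − ⌈4784/409⌉ = 12 − 12 = 0
n=50: ⌈(51·94+178)/409⌉ − ⌈(50·94+178)/409⌉ = ⌈4972/409⌉ − ⌈4878/409⌉ = 13 − 12 = 1
n=51: ⌈(52·94+178)/409⌉ − ⌈(51·94+178)/409⌉ = ⌈5066/409⌉ − ⌈4972/409⌉ = 13 − 13 = 0
n=52: ⌈(53·94+178)/409⌉ − ⌈(52·94+178)/409⌉ = ⌈5160/409⌉ − ⌈5066/409⌉ = 13 − 13 = 0
n=53: ⌈(54·94+178)/409⌉ − ⌈(53·94+178)/409⌉ = ⌈5254/409⌉ − ⌈5160/409⌉ = 13 − 13 = 0
n=54: ⌈(55·94+178)/409⌉ − ⌈(54·94+178)/409⌉ = ⌈5348/409⌉ − ⌈5254/409⌉ = 14 − 13 = 1
n=55: ⌈(56·94+178)/409⌉ − ⌈(55·94+178)/409⌉ = ⌈5442/409⌉ − ⌈5348/409⌉ = 14 − 14 = 0
n=56: ⌈(57·94+178)/409⌉ − ⌈(56·94+178)/409⌉ = ⌈5536/409⌉ − ⌈5442/409⌉ = 14 − 14 = 0
n=57: ⌈(58·94+178)/409⌉ − ⌈(57·94+178)/409⌉ = ⌈5630/409⌉ − ⌈5536/409⌉ = 14 − 14 = 0
n=58: ⌈(59·94+178)/409⌉ − ⌈(58·94+178)/409⌉ = ⌈5724/409⌉ − ⌈5630/409⌉ = 14 − 14 = 0
n=59: ⌈(60·94+178)/409⌉ − ⌈(59·94+178)/409⌉ = ⌈5818/409⌉ − ⌈5724/409⌉ = 15 − 14 = 1
n=60: ⌈(61·94+178)/409⌉ − ⌈(60·94+178)/409⌉ = ⌈5912/409⌉ − ⌈5818/409⌉ = 15 − 15 = 0
n=61: ⌈(62·94+178)/409⌉ − ⌈(61·94+178)/409⌉ = ⌈6006/409⌉ − ⌈5912/409⌉ = 15 − 15 = 0
n=62: ⌈(63·94+178)/409⌉ − ⌈(62·94+178)/409⌉ = ⌈6100/409⌉ − ⌈6006/409⌉ = 15 − 15 = 0
n=63: ⌈(64·94+178)/409⌉ − ⌈(63·94+178)/409⌉ = ⌈6194/409⌉ − ⌈6100/409⌉ = 16 − 15 = 1
n=64: ⌈(65·94+178)/409⌉ − ⌈(64·94+178)/409⌉ = ⌈6288/409⌉ − ⌈6194/409⌉ = 16 − 16 = 0
n=65: ⌈(66·94+178)/409⌉ − ⌈(65·94+178)/409⌉ = ⌈6382/409⌉ − ⌈6288/409⌉ = 16 − 16 = 0
n=66: ⌈(67·94+178)/409⌉ − ⌈(66·94+178)/409⌉ = ⌈6476/409⌉ − ⌈6382/409⌉ = 16 − 16 = 0
n=67: ⌈(68·94+178)/409⌉ − ⌈(67·94+178)/409⌉ = ⌈6570/409⌉ − ⌈6476/409⌉ = 17 − 16 = 1
n=68: ⌈(69·94+178)/409⌉ − ⌈(68·94+178)/409⌉ = ⌈6664/409⌉ − ⌈6570/409⌉ = 17 − 17 = 0
n=69: ⌈(70·94+178)/409⌉ − ⌈(69·94+178)/409⌉ = ⌈6758/409⌉ − ⌈6664/409⌉ = 17 − 17 = 0
n=70: ⌈(71·94+178)/409⌉ − ⌈(70·94+178)/409⌉ = ⌈6852/409⌉ − ⌈6758/409⌉ = 17 − 17 = 0
n=71: ⌈(72·94+178)/409⌉ − ⌈(71·94+178)/409⌉ = ⌈6946/409⌉ − ⌈6852/409⌉ = 17 − 17 = 0
n=72: ⌈(73·94+178)/409⌉ − ⌈(72·94+178)/409⌉ = ⌈7040/409⌉ − ⌈6946/409⌉ = 18 − 17 = 1
n=73: ⌈(74·94+178)/409⌉ − ⌈(73·94+178)/409⌉ = ⌈7134/409⌉ − ⌈7040/409⌉ = 18 − 18 = 0
n=74: ⌈(75·94+178)/409⌉ − ⌈(74·94+178)/409⌉ = ⌈7228/409⌉ − ⌈7134/409⌉ = 18 − 18 = 0
n=75: ⌈(76·94+178)/409⌉ − ⌈(75·94+178)/409⌉ = ⌈7322/409⌉ − ⌈7228/409⌉ = 18 − 18 = 0
n=76: ⌈(77·94+178)/409⌉ − ⌈(76·94+178)/409⌉ = ⌈7416/409⌉ − ⌈7322/409⌉ = 19 − 18 = 1
n=77: ⌈(78·94+178)/409⌉ − ⌈(77·94+178)/409⌉ = ⌈7510/409⌉ − ⌈7416/409⌉ = 19 − 19 = 0
n=78: ⌈(79·94+178)/409⌉ − ⌈(78·94+178)/409⌉ = ⌈7604/409⌉ − ⌈7510/409⌉ = 19 − 19 = 0
n=79: ⌈(80·94+178)/409⌉ − ⌈(79·94+178)/409⌉ = ⌈7698/409⌉ − ⌈7604/409⌉ = 19 − 19 = 0
n=80: ⌈(81·94+178)/409⌉ − ⌈(80·94+178)/409⌉ = ⌈7792/409⌉ − ⌈7698/409⌉ = 20 − 19 = 1
n=81: ⌈(82·94+178)/409⌉ − ⌈(81·94+178)/409⌉ = ⌈7886/409⌉ − ⌈7792/409⌉ = 20 − 20 = 0
n=82: ⌈(83·94+178)/409⌉ − ⌈(82·94+178)/409⌉ = ⌈7980/409⌉ − ⌈7886/409⌉ = 20 − 20 = 0
n=83: ⌈(84·94+178)/409⌉ − ⌈(83·94+178)/409⌉ = ⌈8074/409⌉ − ⌈7980/409⌉ = 20 − 20 = 0
n=84: ⌈(85·94+178)/409⌉ − ⌈(84·94+178)/409⌉ = ⌈8168/409⌉ − ⌈8074/409⌉ = 20 − 20 = 0
n=85: ⌈(86·94+178)/409⌉ − ⌈(85·94+178)/409⌉ = ⌈8262/409⌉ − ⌈8168/409⌉ = 21 − 20 = 1
n=86: ⌈(87·94+178)/409⌉ − ⌈(86·94+178)/409⌉ = ⌈8356/409⌉ − ⌈8262/409⌉ = 21 − 21 = 0
n=87: ⌈(88·94+178)/409⌉ − ⌈(87·94+178)/409⌉ = ⌈8450/409⌉ − ⌈8356/409⌉ = 21 − 21 = 0

0010001000010001000100001000100010000100010001000010001000010001000100001000100010000100


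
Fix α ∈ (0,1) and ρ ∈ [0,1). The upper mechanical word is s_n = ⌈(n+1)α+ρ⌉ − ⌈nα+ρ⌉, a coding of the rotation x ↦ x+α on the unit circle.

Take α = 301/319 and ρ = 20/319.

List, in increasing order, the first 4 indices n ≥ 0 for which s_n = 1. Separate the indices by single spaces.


0 2 3 4

n=0: ⌈321/319⌉−⌈20/319⌉ = 2−1 = 1  ← one
n=1: ⌈622/319⌉−⌈321/319⌉ = 2−2 = 0
n=2: ⌈923/319⌉−⌈622/319⌉ = 3−2 = 1  ← one
n=3: ⌈1224/319⌉−⌈923/319⌉ = 4−3 = 1  ← one
n=4: ⌈1525/319⌉−⌈1224/319⌉ = 5−4 = 1  ← one
positions of the first 4 ones: 0 2 3 4


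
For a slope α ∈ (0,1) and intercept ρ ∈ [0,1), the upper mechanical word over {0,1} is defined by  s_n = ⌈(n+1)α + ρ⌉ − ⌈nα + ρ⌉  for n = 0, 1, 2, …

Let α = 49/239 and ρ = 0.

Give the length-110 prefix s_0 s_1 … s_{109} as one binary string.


10001000010000100001000010000100001000010001000010000100001000010000100001000010001000010000100001000010000100

n=0: ⌈(1·49)/239⌉ − ⌈(0·49)/239⌉ = ⌈49/239⌉ − ⌈0/239⌉ = 1 − 0 = 1
n=1: ⌈(2·49)/239⌉ − ⌈(1·49)/239⌉ = ⌈98/239⌉ − ⌈49/239⌉ = 1 − 1 = 0
n=2: ⌈(3·49)/239⌉ − ⌈(2·49)/239⌉ = ⌈147/239⌉ − ⌈98/239⌉ = 1 − 1 = 0
n=3: ⌈(4·49)/239⌉ − ⌈(3·49)/239⌉ = ⌈196/239⌉ − ⌈147/239⌉ = 1 − 1 = 0
n=4: ⌈(5·49)/239⌉ − ⌈(4·49)/239⌉ = ⌈245/239⌉ − ⌈196/239⌉ = 2 − 1 = 1
n=5: ⌈(6·49)/239⌉ − ⌈(5·49)/239⌉ = ⌈294/239⌉ − ⌈245/239⌉ = 2 − 2 = 0
n=6: ⌈(7·49)/239⌉ − ⌈(6·49)/239⌉ = ⌈343/239⌉ − ⌈294/239⌉ = 2 − 2 = 0
n=7: ⌈(8·49)/239⌉ − ⌈(7·49)/239⌉ = ⌈392/239⌉ − ⌈343/239⌉ = 2 − 2 = 0
n=8: ⌈(9·49)/239⌉ − ⌈(8·49)/239⌉ = ⌈441/239⌉ − ⌈392/239⌉ = 2 − 2 = 0
n=9: ⌈(10·49)/239⌉ − ⌈(9·49)/239⌉ = ⌈490/239⌉ − ⌈441/239⌉ = 3 − 2 = 1
n=10: ⌈(11·49)/239⌉ − ⌈(10·49)/239⌉ = ⌈539/239⌉ − ⌈490/239⌉ = 3 − 3 = 0
n=11: ⌈(12·49)/239⌉ − ⌈(11·49)/239⌉ = ⌈588/239⌉ − ⌈539/239⌉ = 3 − 3 = 0
n=12: ⌈(13·49)/239⌉ − ⌈(12·49)/239⌉ = ⌈637/239⌉ − ⌈588/239⌉ = 3 − 3 = 0
n=13: ⌈(14·49)/239⌉ − ⌈(13·49)/239⌉ = ⌈686/239⌉ − ⌈637/239⌉ = 3 − 3 = 0
n=14: ⌈(15·49)/239⌉ − ⌈(14·49)/239⌉ = ⌈735/239⌉ − ⌈686/239⌉ = 4 − 3 = 1
n=15: ⌈(16·49)/239⌉ − ⌈(15·49)/239⌉ = ⌈784/239⌉ − ⌈735/239⌉ = 4 − 4 = 0
n=16: ⌈(17·49)/239⌉ − ⌈(16·49)/239⌉ = ⌈833/239⌉ − ⌈784/239⌉ = 4 − 4 = 0
n=17: ⌈(18·49)/239⌉ − ⌈(17·49)/239⌉ = ⌈882/239⌉ − ⌈833/239⌉ = 4 − 4 = 0
n=18: ⌈(19·49)/239⌉ − ⌈(18·49)/239⌉ = ⌈931/239⌉ − ⌈882/239⌉ = 4 − 4 = 0
n=19: ⌈(20·49)/239⌉ − ⌈(19·49)/239⌉ = ⌈980/239⌉ − ⌈931/239⌉ = 5 − 4 = 1
n=20: ⌈(21·49)/239⌉ − ⌈(20·49)/239⌉ = ⌈1029/239⌉ − ⌈980/239⌉ = 5 − 5 = 0
n=21: ⌈(22·49)/239⌉ − ⌈(21·49)/239⌉ = ⌈1078/239⌉ − ⌈1029/239⌉ = 5 − 5 = 0
n=22: ⌈(23·49)/239⌉ − ⌈(22·49)/239⌉ = ⌈1127/239⌉ − ⌈1078/239⌉ = 5 − 5 = 0
n=23: ⌈(24·49)/239⌉ − ⌈(23·49)/239⌉ = ⌈1176/239⌉ − ⌈1127/239⌉ = 5 − 5 = 0
n=24: ⌈(25·49)/239⌉ − ⌈(24·49)/239⌉ = ⌈1225/239⌉ − ⌈1176/239⌉ = 6 − 5 = 1
n=25: ⌈(26·49)/239⌉ − ⌈(25·49)/239⌉ = ⌈1274/239⌉ − ⌈1225/239⌉ = 6 − 6 = 0
n=26: ⌈(27·49)/239⌉ − ⌈(26·49)/239⌉ = ⌈1323/239⌉ − ⌈1274/239⌉ = 6 − 6 = 0
n=27: ⌈(28·49)/239⌉ − ⌈(27·49)/239⌉ = ⌈1372/239⌉ − ⌈1323/239⌉ = 6 − 6 = 0
n=28: ⌈(29·49)/239⌉ − ⌈(28·49)/239⌉ = ⌈1421/239⌉ − ⌈1372/239⌉ = 6 − 6 = 0
n=29: ⌈(30·49)/239⌉ − ⌈(29·49)/239⌉ = ⌈1470/239⌉ − ⌈1421/239⌉ = 7 − 6 = 1
n=30: ⌈(31·49)/239⌉ − ⌈(30·49)/239⌉ = ⌈1519/239⌉ − ⌈1470/239⌉ = 7 − 7 = 0
n=31: ⌈(32·49)/239⌉ − ⌈(31·49)/239⌉ = ⌈1568/239⌉ − ⌈1519/239⌉ = 7 − 7 = 0
n=32: ⌈(33·49)/239⌉ − ⌈(32·49)/239⌉ = ⌈1617/239⌉ − ⌈1568/239⌉ = 7 − 7 = 0
n=33: ⌈(34·49)/239⌉ − ⌈(33·49)/239⌉ = ⌈1666/239⌉ − ⌈1617/239⌉ = 7 − 7 = 0
n=34: ⌈(35·49)/239⌉ − ⌈(34·49)/239⌉ = ⌈1715/239⌉ − ⌈1666/239⌉ = 8 − 7 = 1
n=35: ⌈(36·49)/239⌉ − ⌈(35·49)/239⌉ = ⌈1764/239⌉ − ⌈1715/239⌉ = 8 − 8 = 0
n=36: ⌈(37·49)/239⌉ − ⌈(36·49)/239⌉ = ⌈1813/239⌉ − ⌈1764/239⌉ = 8 − 8 = 0
n=37: ⌈(38·49)/239⌉ − ⌈(37·49)/239⌉ = ⌈1862/239⌉ − ⌈1813/239⌉ = 8 − 8 = 0
n=38: ⌈(39·49)/239⌉ − ⌈(38·49)/239⌉ = ⌈1911/239⌉ − ⌈1862/239⌉ = 8 − 8 = 0
n=39: ⌈(40·49)/239⌉ − ⌈(39·49)/239⌉ = ⌈1960/239⌉ − ⌈1911/239⌉ = 9 − 8 = 1
n=40: ⌈(41·49)/239⌉ − ⌈(40·49)/239⌉ = ⌈2009/239⌉ − ⌈1960/239⌉ = 9 − 9 = 0
n=41: ⌈(42·49)/239⌉ − ⌈(41·49)/239⌉ = ⌈2058/239⌉ − ⌈2009/239⌉ = 9 − 9 = 0
n=42: ⌈(43·49)/239⌉ − ⌈(42·49)/239⌉ = ⌈2107/239⌉ − ⌈2058/239⌉ = 9 − 9 = 0
n=43: ⌈(44·49)/239⌉ − ⌈(43·49)/239⌉ = ⌈2156/239⌉ − ⌈2107/239⌉ = 10 − 9 = 1
n=44: ⌈(45·49)/239⌉ − ⌈(44·49)/239⌉ = ⌈2205/239⌉ − ⌈2156/239⌉ = 10 − 10 = 0
n=45: ⌈(46·49)/239⌉ − ⌈(45·49)/239⌉ = ⌈2254/239⌉ − ⌈2205/239⌉ = 10 − 10 = 0
n=46: ⌈(47·49)/239⌉ − ⌈(46·49)/239⌉ = ⌈2303/239⌉ − ⌈2254/239⌉ = 10 − 10 = 0
n=47: ⌈(48·49)/239⌉ − ⌈(47·49)/239⌉ = ⌈2352/239⌉ − ⌈2303/239⌉ = 10 − 10 = 0
n=48: ⌈(49·49)/239⌉ − ⌈(48·49)/239⌉ = ⌈2401/239⌉ − ⌈2352/239⌉ = 11 − 10 = 1
n=49: ⌈(50·49)/239⌉ − ⌈(49·49)/239⌉ = ⌈2450/239⌉ − ⌈2401/239⌉ = 11 − 11 = 0
n=50: ⌈(51·49)/239⌉ − ⌈(50·49)/239⌉ = ⌈2499/239⌉ − ⌈2450/239⌉ = 11 − 11 = 0
n=51: ⌈(52·49)/239⌉ − ⌈(51·49)/239⌉ = ⌈2548/239⌉ − ⌈2499/239⌉ = 11 − 11 = 0
n=52: ⌈(53·49)/239⌉ − ⌈(52·49)/239⌉ = ⌈2597/239⌉ − ⌈2548/239⌉ = 11 − 11 = 0
n=53: ⌈(54·49)/239⌉ − ⌈(53·49)/239⌉ = ⌈2646/239⌉ − ⌈2597/239⌉ = 12 − 11 = 1
n=54: ⌈(55·49)/239⌉ − ⌈(54·49)/239⌉ = ⌈2695/239⌉ − ⌈2646/239⌉ = 12 − 12 = 0
n=55: ⌈(56·49)/239⌉ − ⌈(55·49)/239⌉ = ⌈2744/239⌉ − ⌈2695/239⌉ = 12 − 12 = 0
n=56: ⌈(57·49)/239⌉ − ⌈(56·49)/239⌉ = ⌈2793/239⌉ − ⌈2744/239⌉ = 12 − 12 = 0
n=57: ⌈(58·49)/239⌉ − ⌈(57·49)/239⌉ = ⌈2842/239⌉ − ⌈2793/239⌉ = 12 − 12 = 0
n=58: ⌈(59·49)/239⌉ − ⌈(58·49)/239⌉ = ⌈2891/239⌉ − ⌈2842/239⌉ = 13 − 12 = 1
n=59: ⌈(60·49)/239⌉ − ⌈(59·49)/239⌉ = ⌈2940/239⌉ − ⌈2891/239⌉ = 13 − 13 = 0
n=60: ⌈(61·49)/239⌉ − ⌈(60·49)/239⌉ = ⌈2989/239⌉ − ⌈2940/239⌉ = 13 − 13 = 0
n=61: ⌈(62·49)/239⌉ − ⌈(61·49)/239⌉ = ⌈3038/239⌉ − ⌈2989/239⌉ = 13 − 13 = 0
n=62: ⌈(63·49)/239⌉ − ⌈(62·49)/239⌉ = ⌈3087/239⌉ − ⌈3038/239⌉ = 13 − 13 = 0
n=63: ⌈(64·49)/239⌉ − ⌈(63·49)/239⌉ = ⌈3136/239⌉ − ⌈3087/239⌉ = 14 − 13 = 1
n=64: ⌈(65·49)/239⌉ − ⌈(64·49)/239⌉ = ⌈3185/239⌉ − ⌈3136/239⌉ = 14 − 14 = 0
n=65: ⌈(66·49)/239⌉ − ⌈(65·49)/239⌉ = ⌈3234/239⌉ − ⌈3185/239⌉ = 14 − 14 = 0
n=66: ⌈(67·49)/239⌉ − ⌈(66·49)/239⌉ = ⌈3283/239⌉ − ⌈3234/239⌉ = 14 − 14 = 0
n=67: ⌈(68·49)/239⌉ − ⌈(67·49)/239⌉ = ⌈3332/239⌉ − ⌈3283/239⌉ = 14 − 14 = 0
n=68: ⌈(69·49)/239⌉ − ⌈(68·49)/239⌉ = ⌈3381/239⌉ − ⌈3332/239⌉ = 15 − 14 = 1
n=69: ⌈(70·49)/239⌉ − ⌈(69·49)/239⌉ = ⌈3430/239⌉ − ⌈3381/239⌉ = 15 − 15 = 0
n=70: ⌈(71·49)/239⌉ − ⌈(70·49)/239⌉ = ⌈3479/239⌉ − ⌈3430/239⌉ = 15 − 15 = 0
n=71: ⌈(72·49)/239⌉ − ⌈(71·49)/239⌉ = ⌈3528/239⌉ − ⌈3479/239⌉ = 15 − 15 = 0
n=72: ⌈(73·49)/239⌉ − ⌈(72·49)/239⌉ = ⌈3577/239⌉ − ⌈3528/239⌉ = 15 − 15 = 0
n=73: ⌈(74·49)/239⌉ − ⌈(73·49)/239⌉ = ⌈3626/239⌉ − ⌈3577/239⌉ = 16 − 15 = 1
n=74: ⌈(75·49)/239⌉ − ⌈(74·49)/239⌉ = ⌈3675/239⌉ − ⌈3626/239⌉ = 16 − 16 = 0
n=75: ⌈(76·49)/239⌉ − ⌈(75·49)/239⌉ = ⌈3724/239⌉ − ⌈3675/239⌉ = 16 − 16 = 0
n=76: ⌈(77·49)/239⌉ − ⌈(76·49)/239⌉ = ⌈3773/239⌉ − ⌈3724/239⌉ = 16 − 16 = 0
n=77: ⌈(78·49)/239⌉ − ⌈(77·49)/239⌉ = ⌈3822/239⌉ − ⌈3773/239⌉ = 16 − 16 = 0
n=78: ⌈(79·49)/239⌉ − ⌈(78·49)/239⌉ = ⌈3871/239⌉ − ⌈3822/239⌉ = 17 − 16 = 1
n=79: ⌈(80·49)/239⌉ − ⌈(79·49)/239⌉ = ⌈3920/239⌉ − ⌈3871/239⌉ = 17 − 17 = 0
n=80: ⌈(81·49)/239⌉ − ⌈(80·49)/239⌉ = ⌈3969/239⌉ − ⌈3920/239⌉ = 17 − 17 = 0
n=81: ⌈(82·49)/239⌉ − ⌈(81·49)/239⌉ = ⌈4018/239⌉ − ⌈3969/239⌉ = 17 − 17 = 0
n=82: ⌈(83·49)/239⌉ − ⌈(82·49)/239⌉ = ⌈4067/239⌉ − ⌈4018/239⌉ = 18 − 17 = 1
n=83: ⌈(84·49)/239⌉ − ⌈(83·49)/239⌉ = ⌈4116/239⌉ − ⌈4067/239⌉ = 18 − 18 = 0
n=84: ⌈(85·49)/239⌉ − ⌈(84·49)/239⌉ = ⌈4165/239⌉ − ⌈4116/239⌉ = 18 − 18 = 0
n=85: ⌈(86·49)/239⌉ − ⌈(85·49)/239⌉ = ⌈4214/239⌉ − ⌈4165/239⌉ = 18 − 18 = 0
n=86: ⌈(87·49)/239⌉ − ⌈(86·49)/239⌉ = ⌈4263/239⌉ − ⌈4214/239⌉ = 18 − 18 = 0
n=87: ⌈(88·49)/239⌉ − ⌈(87·49)/239⌉ = ⌈4312/239⌉ − ⌈4263/239⌉ = 19 − 18 = 1
n=88: ⌈(89·49)/239⌉ − ⌈(88·49)/239⌉ = ⌈4361/239⌉ − ⌈4312/239⌉ = 19 − 19 = 0
n=89: ⌈(90·49)/239⌉ − ⌈(89·49)/239⌉ = ⌈4410/239⌉ − ⌈4361/239⌉ = 19 − 19 = 0
n=90: ⌈(91·49)/239⌉ − ⌈(90·49)/239⌉ = ⌈4459/239⌉ − ⌈4410/239⌉ = 19 − 19 = 0
n=91: ⌈(92·49)/239⌉ − ⌈(91·49)/239⌉ = ⌈4508/239⌉ − ⌈4459/239⌉ = 19 − 19 = 0
n=92: ⌈(93·49)/239⌉ − ⌈(92·49)/239⌉ = ⌈4557/239⌉ − ⌈4508/239⌉ = 20 − 19 = 1
n=93: ⌈(94·49)/239⌉ − ⌈(93·49)/239⌉ = ⌈4606/239⌉ − ⌈4557/239⌉ = 20 − 20 = 0
n=94: ⌈(95·49)/239⌉ − ⌈(94·49)/239⌉ = ⌈4655/239⌉ − ⌈4606/239⌉ = 20 − 20 = 0
n=95: ⌈(96·49)/239⌉ − ⌈(95·49)/239⌉ = ⌈4704/239⌉ − ⌈4655/239⌉ = 20 − 20 = 0
n=96: ⌈(97·49)/239⌉ − ⌈(96·49)/239⌉ = ⌈4753/239⌉ − ⌈4704/239⌉ = 20 − 20 = 0
n=97: ⌈(98·49)/239⌉ − ⌈(97·49)/239⌉ = ⌈4802/239⌉ − ⌈4753/239⌉ = 21 − 20 = 1
n=98: ⌈(99·49)/239⌉ − ⌈(98·49)/239⌉ = ⌈4851/239⌉ − ⌈4802/239⌉ = 21 − 21 = 0
n=99: ⌈(100·49)/239⌉ − ⌈(99·49)/239⌉ = ⌈4900/239⌉ − ⌈4851/239⌉ = 21 − 21 = 0
n=100: ⌈(101·49)/239⌉ − ⌈(100·49)/239⌉ = ⌈4949/239⌉ − ⌈4900/239⌉ = 21 − 21 = 0
n=101: ⌈(102·49)/239⌉ − ⌈(101·49)/239⌉ = ⌈4998/239⌉ − ⌈4949/239⌉ = 21 − 21 = 0
n=102: ⌈(103·49)/239⌉ − ⌈(102·49)/239⌉ = ⌈5047/239⌉ − ⌈4998/239⌉ = 22 − 21 = 1
n=103: ⌈(104·49)/239⌉ − ⌈(103·49)/239⌉ = ⌈5096/239⌉ − ⌈5047/239⌉ = 22 − 22 = 0
n=104: ⌈(105·49)/239⌉ − ⌈(104·49)/239⌉ = ⌈5145/239⌉ − ⌈5096/239⌉ = 22 − 22 = 0
n=105: ⌈(106·49)/239⌉ − ⌈(105·49)/239⌉ = ⌈5194/239⌉ − ⌈5145/239⌉ = 22 − 22 = 0
n=106: ⌈(107·49)/239⌉ − ⌈(106·49)/239⌉ = ⌈5243/239⌉ − ⌈5194/239⌉ = 22 − 22 = 0
n=107: ⌈(108·49)/239⌉ − ⌈(107·49)/239⌉ = ⌈5292/239⌉ − ⌈5243/239⌉ = 23 − 22 = 1
n=108: ⌈(109·49)/239⌉ − ⌈(108·49)/239⌉ = ⌈5341/239⌉ − ⌈5292/239⌉ = 23 − 23 = 0
n=109: ⌈(110·49)/239⌉ − ⌈(109·49)/239⌉ = ⌈5390/239⌉ − ⌈5341/239⌉ = 23 − 23 = 0


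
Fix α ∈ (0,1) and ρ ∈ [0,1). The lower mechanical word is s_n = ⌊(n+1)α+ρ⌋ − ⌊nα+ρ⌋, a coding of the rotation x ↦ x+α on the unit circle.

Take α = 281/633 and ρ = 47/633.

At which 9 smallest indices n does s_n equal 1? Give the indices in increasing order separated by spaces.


n=0: ⌊328/633⌋−⌊47/633⌋ = 0−0 = 0
n=1: ⌊609/633⌋−⌊328/633⌋ = 0−0 = 0
n=2: ⌊890/633⌋−⌊609/633⌋ = 1−0 = 1  ← one
n=3: ⌊1171/633⌋−⌊890/633⌋ = 1−1 = 0
n=4: ⌊1452/633⌋−⌊1171/633⌋ = 2−1 = 1  ← one
n=5: ⌊1733/633⌋−⌊1452/633⌋ = 2−2 = 0
n=6: ⌊2014/633⌋−⌊1733/633⌋ = 3−2 = 1  ← one
n=7: ⌊2295/633⌋−⌊2014/633⌋ = 3−3 = 0
n=8: ⌊2576/633⌋−⌊2295/633⌋ = 4−3 = 1  ← one
n=9: ⌊2857/633⌋−⌊2576/633⌋ = 4−4 = 0
n=10: ⌊3138/633⌋−⌊2857/633⌋ = 4−4 = 0
n=11: ⌊3419/633⌋−⌊3138/633⌋ = 5−4 = 1  ← one
n=12: ⌊3700/633⌋−⌊3419/633⌋ = 5−5 = 0
n=13: ⌊3981/633⌋−⌊3700/633⌋ = 6−5 = 1  ← one
n=14: ⌊4262/633⌋−⌊3981/633⌋ = 6−6 = 0
n=15: ⌊4543/633⌋−⌊4262/633⌋ = 7−6 = 1  ← one
n=16: ⌊4824/633⌋−⌊4543/633⌋ = 7−7 = 0
n=17: ⌊5105/633⌋−⌊4824/633⌋ = 8−7 = 1  ← one
n=18: ⌊5386/633⌋−⌊5105/633⌋ = 8−8 = 0
n=19: ⌊5667/633⌋−⌊5386/633⌋ = 8−8 = 0
n=20: ⌊5948/633⌋−⌊5667/633⌋ = 9−8 = 1  ← one
positions of the first 9 ones: 2 4 6 8 11 13 15 17 20

2 4 6 8 11 13 15 17 20


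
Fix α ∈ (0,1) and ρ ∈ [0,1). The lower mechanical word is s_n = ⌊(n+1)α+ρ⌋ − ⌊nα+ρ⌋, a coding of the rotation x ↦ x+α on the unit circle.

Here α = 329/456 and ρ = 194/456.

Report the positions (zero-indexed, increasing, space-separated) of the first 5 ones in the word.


0 2 3 4 6

n=0: ⌊523/456⌋−⌊194/456⌋ = 1−0 = 1  ← one
n=1: ⌊852/456⌋−⌊523/456⌋ = 1−1 = 0
n=2: ⌊1181/456⌋−⌊852/456⌋ = 2−1 = 1  ← one
n=3: ⌊1510/456⌋−⌊1181/456⌋ = 3−2 = 1  ← one
n=4: ⌊1839/456⌋−⌊1510/456⌋ = 4−3 = 1  ← one
n=5: ⌊2168/456⌋−⌊1839/456⌋ = 4−4 = 0
n=6: ⌊2497/456⌋−⌊2168/456⌋ = 5−4 = 1  ← one
positions of the first 5 ones: 0 2 3 4 6


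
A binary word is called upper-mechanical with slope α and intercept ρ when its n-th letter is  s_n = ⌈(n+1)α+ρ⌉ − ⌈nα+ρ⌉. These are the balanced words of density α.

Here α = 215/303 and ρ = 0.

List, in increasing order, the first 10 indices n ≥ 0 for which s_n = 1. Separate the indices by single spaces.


n=0: ⌈215/303⌉−⌈0/303⌉ = 1−0 = 1  ← one
n=1: ⌈430/303⌉−⌈215/303⌉ = 2−1 = 1  ← one
n=2: ⌈645/303⌉−⌈430/303⌉ = 3−2 = 1  ← one
n=3: ⌈860/303⌉−⌈645/303⌉ = 3−3 = 0
n=4: ⌈1075/303⌉−⌈860/303⌉ = 4−3 = 1  ← one
n=5: ⌈1290/303⌉−⌈1075/303⌉ = 5−4 = 1  ← one
n=6: ⌈1505/303⌉−⌈1290/303⌉ = 5−5 = 0
n=7: ⌈1720/303⌉−⌈1505/303⌉ = 6−5 = 1  ← one
n=8: ⌈1935/303⌉−⌈1720/303⌉ = 7−6 = 1  ← one
n=9: ⌈2150/303⌉−⌈1935/303⌉ = 8−7 = 1  ← one
n=10: ⌈2365/303⌉−⌈2150/303⌉ = 8−8 = 0
n=11: ⌈2580/303⌉−⌈2365/303⌉ = 9−8 = 1  ← one
n=12: ⌈2795/303⌉−⌈2580/303⌉ = 10−9 = 1  ← one
positions of the first 10 ones: 0 1 2 4 5 7 8 9 11 12

0 1 2 4 5 7 8 9 11 12


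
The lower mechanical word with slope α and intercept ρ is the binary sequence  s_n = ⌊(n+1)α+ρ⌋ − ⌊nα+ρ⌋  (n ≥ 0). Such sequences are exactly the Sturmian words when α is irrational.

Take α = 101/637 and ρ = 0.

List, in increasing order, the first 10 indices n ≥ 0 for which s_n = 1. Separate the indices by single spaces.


n=0: ⌊101/637⌋−⌊0/637⌋ = 0−0 = 0
n=1: ⌊202/637⌋−⌊101/637⌋ = 0−0 = 0
  …
n=6: ⌊707/637⌋−⌊606/637⌋ = 1−0 = 1  ← one
n=7: ⌊808/637⌋−⌊707/637⌋ = 1−1 = 0
n=8: ⌊909/637⌋−⌊808/637⌋ = 1−1 = 0
  …
n=12: ⌊1313/637⌋−⌊1212/637⌋ = 2−1 = 1  ← one
n=13: ⌊1414/637⌋−⌊1313/637⌋ = 2−2 = 0
n=14: ⌊1515/637⌋−⌊1414/637⌋ = 2−2 = 0
  …
n=18: ⌊1919/637⌋−⌊1818/637⌋ = 3−2 = 1  ← one
n=19: ⌊2020/637⌋−⌊1919/637⌋ = 3−3 = 0
n=20: ⌊2121/637⌋−⌊2020/637⌋ = 3−3 = 0
  …
n=25: ⌊2626/637⌋−⌊2525/637⌋ = 4−3 = 1  ← one
n=26: ⌊2727/637⌋−⌊2626/637⌋ = 4−4 = 0
n=27: ⌊2828/637⌋−⌊2727/637⌋ = 4−4 = 0
  …
n=31: ⌊3232/637⌋−⌊3131/637⌋ = 5−4 = 1  ← one
n=32: ⌊3333/637⌋−⌊3232/637⌋ = 5−5 = 0
n=33: ⌊3434/637⌋−⌊3333/637⌋ = 5−5 = 0
  …
n=37: ⌊3838/637⌋−⌊3737/637⌋ = 6−5 = 1  ← one
n=38: ⌊3939/637⌋−⌊3838/637⌋ = 6−6 = 0
n=39: ⌊4040/637⌋−⌊3939/637⌋ = 6−6 = 0
  …
n=44: ⌊4545/637⌋−⌊4444/637⌋ = 7−6 = 1  ← one
n=45: ⌊4646/637⌋−⌊4545/637⌋ = 7−7 = 0
n=46: ⌊4747/637⌋−⌊4646/637⌋ = 7−7 = 0
  …
n=50: ⌊5151/637⌋−⌊5050/637⌋ = 8−7 = 1  ← one
n=51: ⌊5252/637⌋−⌊5151/637⌋ = 8−8 = 0
n=52: ⌊5353/637⌋−⌊5252/637⌋ = 8−8 = 0
  …
n=56: ⌊5757/637⌋−⌊5656/637⌋ = 9−8 = 1  ← one
n=57: ⌊5858/637⌋−⌊5757/637⌋ = 9−9 = 0
n=58: ⌊5959/637⌋−⌊5858/637⌋ = 9−9 = 0
  …
n=63: ⌊6464/637⌋−⌊6363/637⌋ = 10−9 = 1  ← one
positions of the first 10 ones: 6 12 18 25 31 37 44 50 56 63

6 12 18 25 31 37 44 50 56 63


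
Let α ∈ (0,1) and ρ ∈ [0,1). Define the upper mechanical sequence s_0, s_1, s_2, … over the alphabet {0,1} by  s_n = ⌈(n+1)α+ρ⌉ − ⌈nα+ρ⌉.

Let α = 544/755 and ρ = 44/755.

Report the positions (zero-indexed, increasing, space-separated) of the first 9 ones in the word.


n=0: ⌈588/755⌉−⌈44/755⌉ = 1−1 = 0
n=1: ⌈1132/755⌉−⌈588/755⌉ = 2−1 = 1  ← one
n=2: ⌈1676/755⌉−⌈1132/755⌉ = 3−2 = 1  ← one
n=3: ⌈2220/755⌉−⌈1676/755⌉ = 3−3 = 0
n=4: ⌈2764/755⌉−⌈2220/755⌉ = 4−3 = 1  ← one
n=5: ⌈3308/755⌉−⌈2764/755⌉ = 5−4 = 1  ← one
n=6: ⌈3852/755⌉−⌈3308/755⌉ = 6−5 = 1  ← one
n=7: ⌈4396/755⌉−⌈3852/755⌉ = 6−6 = 0
n=8: ⌈4940/755⌉−⌈4396/755⌉ = 7−6 = 1  ← one
n=9: ⌈5484/755⌉−⌈4940/755⌉ = 8−7 = 1  ← one
n=10: ⌈6028/755⌉−⌈5484/755⌉ = 8−8 = 0
n=11: ⌈6572/755⌉−⌈6028/755⌉ = 9−8 = 1  ← one
n=12: ⌈7116/755⌉−⌈6572/755⌉ = 10−9 = 1  ← one
positions of the first 9 ones: 1 2 4 5 6 8 9 11 12

1 2 4 5 6 8 9 11 12


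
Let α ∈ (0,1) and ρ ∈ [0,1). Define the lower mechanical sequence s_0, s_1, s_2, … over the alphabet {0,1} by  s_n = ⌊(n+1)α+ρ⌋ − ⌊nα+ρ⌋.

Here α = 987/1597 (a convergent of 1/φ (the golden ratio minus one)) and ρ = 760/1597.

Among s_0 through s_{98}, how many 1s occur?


61

#1s = Σ_{n=0}^{98} s_n = Σ_{n=0}^{98} (⌊(n+1)α+ρ⌋ − ⌊nα+ρ⌋)
the sum telescopes: every ⌊nα+ρ⌋ with 0 < n < 99 appears once with + and once with −, leaving ⌊99α+ρ⌋ − ⌊0·α+ρ⌋
99α + ρ = (99·987 + 760) / 1597 = 98473/1597
ρ = 760/1597
⌊98473/1597⌋ = 61,  ⌊760/1597⌋ = 0
#1s = 61 − 0 = 61


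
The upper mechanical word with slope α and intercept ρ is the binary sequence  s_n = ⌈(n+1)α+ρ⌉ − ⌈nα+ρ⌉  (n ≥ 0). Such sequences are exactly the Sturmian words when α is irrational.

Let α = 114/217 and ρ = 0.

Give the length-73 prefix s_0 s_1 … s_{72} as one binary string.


1101010101010101010110101010101010101011010101010101010101011010101010101

n=0: ⌈(1·114)/217⌉ − ⌈(0·114)/217⌉ = ⌈114/217⌉ − ⌈0/217⌉ = 1 − 0 = 1
n=1: ⌈(2·114)/217⌉ − ⌈(1·114)/217⌉ = ⌈228/217⌉ − ⌈114/217⌉ = 2 − 1 = 1
n=2: ⌈(3·114)/217⌉ − ⌈(2·114)/217⌉ = ⌈342/217⌉ − ⌈228/217⌉ = 2 − 2 = 0
n=3: ⌈(4·114)/217⌉ − ⌈(3·114)/217⌉ = ⌈456/217⌉ − ⌈342/217⌉ = 3 − 2 = 1
n=4: ⌈(5·114)/217⌉ − ⌈(4·114)/217⌉ = ⌈570/217⌉ − ⌈456/217⌉ = 3 − 3 = 0
n=5: ⌈(6·114)/217⌉ − ⌈(5·114)/217⌉ = ⌈684/217⌉ − ⌈570/217⌉ = 4 − 3 = 1
n=6: ⌈(7·114)/217⌉ − ⌈(6·114)/217⌉ = ⌈798/217⌉ − ⌈684/217⌉ = 4 − 4 = 0
n=7: ⌈(8·114)/217⌉ − ⌈(7·114)/217⌉ = ⌈912/217⌉ − ⌈798/217⌉ = 5 − 4 = 1
n=8: ⌈(9·114)/217⌉ − ⌈(8·114)/217⌉ = ⌈1026/217⌉ − ⌈912/217⌉ = 5 − 5 = 0
n=9: ⌈(10·114)/217⌉ − ⌈(9·114)/217⌉ = ⌈1140/217⌉ − ⌈1026/217⌉ = 6 − 5 = 1
n=10: ⌈(11·114)/217⌉ − ⌈(10·114)/217⌉ = ⌈1254/217⌉ − ⌈1140/217⌉ = 6 − 6 = 0
n=11: ⌈(12·114)/217⌉ − ⌈(11·114)/217⌉ = ⌈1368/217⌉ − ⌈1254/217⌉ = 7 − 6 = 1
n=12: ⌈(13·114)/217⌉ − ⌈(12·114)/217⌉ = ⌈1482/217⌉ − ⌈1368/217⌉ = 7 − 7 = 0
n=13: ⌈(14·114)/217⌉ − ⌈(13·114)/217⌉ = ⌈1596/217⌉ − ⌈1482/217⌉ = 8 − 7 = 1
n=14: ⌈(15·114)/217⌉ − ⌈(14·114)/217⌉ = ⌈1710/217⌉ − ⌈1596/217⌉ = 8 − 8 = 0
n=15: ⌈(16·114)/217⌉ − ⌈(15·114)/217⌉ = ⌈1824/217⌉ − ⌈1710/217⌉ = 9 − 8 = 1
n=16: ⌈(17·114)/217⌉ − ⌈(16·114)/217⌉ = ⌈1938/217⌉ − ⌈1824/217⌉ = 9 − 9 = 0
n=17: ⌈(18·114)/217⌉ − ⌈(17·114)/217⌉ = ⌈2052/217⌉ − ⌈1938/217⌉ = 10 − 9 = 1
n=18: ⌈(19·114)/217⌉ − ⌈(18·114)/217⌉ = ⌈2166/217⌉ − ⌈2052/217⌉ = 10 − 10 = 0
n=19: ⌈(20·114)/217⌉ − ⌈(19·114)/217⌉ = ⌈2280/217⌉ − ⌈2166/217⌉ = 11 − 10 = 1
n=20: ⌈(21·114)/217⌉ − ⌈(20·114)/217⌉ = ⌈2394/217⌉ − ⌈2280/217⌉ = 12 − 11 = 1
n=21: ⌈(22·114)/217⌉ − ⌈(21·114)/217⌉ = ⌈2508/217⌉ − ⌈2394/217⌉ = 12 − 12 = 0
n=22: ⌈(23·114)/217⌉ − ⌈(22·114)/217⌉ = ⌈2622/217⌉ − ⌈2508/217⌉ = 13 − 12 = 1
n=23: ⌈(24·114)/217⌉ − ⌈(23·114)/217⌉ = ⌈2736/217⌉ − ⌈2622/217⌉ = 13 − 13 = 0
n=24: ⌈(25·114)/217⌉ − ⌈(24·114)/217⌉ = ⌈2850/217⌉ − ⌈2736/217⌉ = 14 − 13 = 1
n=25: ⌈(26·114)/217⌉ − ⌈(25·114)/217⌉ = ⌈2964/217⌉ − ⌈2850/217⌉ = 14 − 14 = 0
n=26: ⌈(27·114)/217⌉ − ⌈(26·114)/217⌉ = ⌈3078/217⌉ − ⌈2964/217⌉ = 15 − 14 = 1
n=27: ⌈(28·114)/217⌉ − ⌈(27·114)/217⌉ = ⌈3192/217⌉ − ⌈3078/217⌉ = 15 − 15 = 0
n=28: ⌈(29·114)/217⌉ − ⌈(28·114)/217⌉ = ⌈3306/217⌉ − ⌈3192/217⌉ = 16 − 15 = 1
n=29: ⌈(30·114)/217⌉ − ⌈(29·114)/217⌉ = ⌈3420/217⌉ − ⌈3306/217⌉ = 16 − 16 = 0
n=30: ⌈(31·114)/217⌉ − ⌈(30·114)/217⌉ = ⌈3534/217⌉ − ⌈3420/217⌉ = 17 − 16 = 1
n=31: ⌈(32·114)/217⌉ − ⌈(31·114)/217⌉ = ⌈3648/217⌉ − ⌈3534/217⌉ = 17 − 17 = 0
n=32: ⌈(33·114)/217⌉ − ⌈(32·114)/217⌉ = ⌈3762/217⌉ − ⌈3648/217⌉ = 18 − 17 = 1
n=33: ⌈(34·114)/217⌉ − ⌈(33·114)/217⌉ = ⌈3876/217⌉ − ⌈3762/217⌉ = 18 − 18 = 0
n=34: ⌈(35·114)/217⌉ − ⌈(34·114)/217⌉ = ⌈3990/217⌉ − ⌈3876/217⌉ = 19 − 18 = 1
n=35: ⌈(36·114)/217⌉ − ⌈(35·114)/217⌉ = ⌈4104/217⌉ − ⌈3990/217⌉ = 19 − 19 = 0
n=36: ⌈(37·114)/217⌉ − ⌈(36·114)/217⌉ = ⌈4218/217⌉ − ⌈4104/217⌉ = 20 − 19 = 1
n=37: ⌈(38·114)/217⌉ − ⌈(37·114)/217⌉ = ⌈4332/217⌉ − ⌈4218/217⌉ = 20 − 20 = 0
n=38: ⌈(39·114)/217⌉ − ⌈(38·114)/217⌉ = ⌈4446/217⌉ − ⌈4332/217⌉ = 21 − 20 = 1
n=39: ⌈(40·114)/217⌉ − ⌈(39·114)/217⌉ = ⌈4560/217⌉ − ⌈4446/217⌉ = 22 − 21 = 1
n=40: ⌈(41·114)/217⌉ − ⌈(40·114)/217⌉ = ⌈4674/217⌉ − ⌈4560/217⌉ = 22 − 22 = 0
n=41: ⌈(42·114)/217⌉ − ⌈(41·114)/217⌉ = ⌈4788/217⌉ − ⌈4674/217⌉ = 23 − 22 = 1
n=42: ⌈(43·114)/217⌉ − ⌈(42·114)/217⌉ = ⌈4902/217⌉ − ⌈4788/217⌉ = 23 − 23 = 0
n=43: ⌈(44·114)/217⌉ − ⌈(43·114)/217⌉ = ⌈5016/217⌉ − ⌈4902/217⌉ = 24 − 23 = 1
n=44: ⌈(45·114)/217⌉ − ⌈(44·114)/217⌉ = ⌈5130/217⌉ − ⌈5016/217⌉ = 24 − 24 = 0
n=45: ⌈(46·114)/217⌉ − ⌈(45·114)/217⌉ = ⌈5244/217⌉ − ⌈5130/217⌉ = 25 − 24 = 1
n=46: ⌈(47·114)/217⌉ − ⌈(46·114)/217⌉ = ⌈5358/217⌉ − ⌈5244/217⌉ = 25 − 25 = 0
n=47: ⌈(48·114)/217⌉ − ⌈(47·114)/217⌉ = ⌈5472/217⌉ − ⌈5358/217⌉ = 26 − 25 = 1
n=48: ⌈(49·114)/217⌉ − ⌈(48·114)/217⌉ = ⌈5586/217⌉ − ⌈5472/217⌉ = 26 − 26 = 0
n=49: ⌈(50·114)/217⌉ − ⌈(49·114)/217⌉ = ⌈5700/217⌉ − ⌈5586/217⌉ = 27 − 26 = 1
n=50: ⌈(51·114)/217⌉ − ⌈(50·114)/217⌉ = ⌈5814/217⌉ − ⌈5700/217⌉ = 27 − 27 = 0
n=51: ⌈(52·114)/217⌉ − ⌈(51·114)/217⌉ = ⌈5928/217⌉ − ⌈5814/217⌉ = 28 − 27 = 1
n=52: ⌈(53·114)/217⌉ − ⌈(52·114)/217⌉ = ⌈6042/217⌉ − ⌈5928/217⌉ = 28 − 28 = 0
n=53: ⌈(54·114)/217⌉ − ⌈(53·114)/217⌉ = ⌈6156/217⌉ − ⌈6042/217⌉ = 29 − 28 = 1
n=54: ⌈(55·114)/217⌉ − ⌈(54·114)/217⌉ = ⌈6270/217⌉ − ⌈6156/217⌉ = 29 − 29 = 0
n=55: ⌈(56·114)/217⌉ − ⌈(55·114)/217⌉ = ⌈6384/217⌉ − ⌈6270/217⌉ = 30 − 29 = 1
n=56: ⌈(57·114)/217⌉ − ⌈(56·114)/217⌉ = ⌈6498/217⌉ − ⌈6384/217⌉ = 30 − 30 = 0
n=57: ⌈(58·114)/217⌉ − ⌈(57·114)/217⌉ = ⌈6612/217⌉ − ⌈6498/217⌉ = 31 − 30 = 1
n=58: ⌈(59·114)/217⌉ − ⌈(58·114)/217⌉ = ⌈6726/217⌉ − ⌈6612/217⌉ = 31 − 31 = 0
n=59: ⌈(60·114)/217⌉ − ⌈(59·114)/217⌉ = ⌈6840/217⌉ − ⌈6726/217⌉ = 32 − 31 = 1
n=60: ⌈(61·114)/217⌉ − ⌈(60·114)/217⌉ = ⌈6954/217⌉ − ⌈6840/217⌉ = 33 − 32 = 1
n=61: ⌈(62·114)/217⌉ − ⌈(61·114)/217⌉ = ⌈7068/217⌉ − ⌈6954/217⌉ = 33 − 33 = 0
n=62: ⌈(63·114)/217⌉ − ⌈(62·114)/217⌉ = ⌈7182/217⌉ − ⌈7068/217⌉ = 34 − 33 = 1
n=63: ⌈(64·114)/217⌉ − ⌈(63·114)/217⌉ = ⌈7296/217⌉ − ⌈7182/217⌉ = 34 − 34 = 0
n=64: ⌈(65·114)/217⌉ − ⌈(64·114)/217⌉ = ⌈7410/217⌉ − ⌈7296/217⌉ = 35 − 34 = 1
n=65: ⌈(66·114)/217⌉ − ⌈(65·114)/217⌉ = ⌈7524/217⌉ − ⌈7410/217⌉ = 35 − 35 = 0
n=66: ⌈(67·114)/217⌉ − ⌈(66·114)/217⌉ = ⌈7638/217⌉ − ⌈7524/217⌉ = 36 − 35 = 1
n=67: ⌈(68·114)/217⌉ − ⌈(67·114)/217⌉ = ⌈7752/217⌉ − ⌈7638/217⌉ = 36 − 36 = 0
n=68: ⌈(69·114)/217⌉ − ⌈(68·114)/217⌉ = ⌈7866/217⌉ − ⌈7752/217⌉ = 37 − 36 = 1
n=69: ⌈(70·114)/217⌉ − ⌈(69·114)/217⌉ = ⌈7980/217⌉ − ⌈7866/217⌉ = 37 − 37 = 0
n=70: ⌈(71·114)/217⌉ − ⌈(70·114)/217⌉ = ⌈8094/217⌉ − ⌈7980/217⌉ = 38 − 37 = 1
n=71: ⌈(72·114)/217⌉ − ⌈(71·114)/217⌉ = ⌈8208/217⌉ − ⌈8094/217⌉ = 38 − 38 = 0
n=72: ⌈(73·114)/217⌉ − ⌈(72·114)/217⌉ = ⌈8322/217⌉ − ⌈8208/217⌉ = 39 − 38 = 1


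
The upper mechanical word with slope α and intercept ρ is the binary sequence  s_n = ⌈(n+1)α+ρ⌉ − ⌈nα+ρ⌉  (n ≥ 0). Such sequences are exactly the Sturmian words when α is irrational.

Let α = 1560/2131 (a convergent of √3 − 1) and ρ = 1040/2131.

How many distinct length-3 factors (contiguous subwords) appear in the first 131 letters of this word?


4

t_n = ⌈(n·1560+1040)/2131⌉ for n = 0 … 131:
  n=0…9: ⌈1040/2131⌉=1 ⌈2600/2131⌉=2 ⌈4160/2131⌉=2 ⌈5720/2131⌉=3 ⌈7280/2131⌉=4 ⌈8840/2131⌉=5 ⌈10400/2131⌉=5 ⌈11960/2131⌉=6 ⌈13520/2131⌉=7 ⌈15080/2131⌉=8
  n=10…19: ⌈16640/2131⌉=8 ⌈18200/2131⌉=9 ⌈19760/2131⌉=10 ⌈21320/2131⌉=11 ⌈22880/2131⌉=11 ⌈24440/2131⌉=12 ⌈26000/2131⌉=13 ⌈27560/2131⌉=13 ⌈29120/2131⌉=14 ⌈30680/2131⌉=15
  n=20…29: ⌈32240/2131⌉=16 ⌈33800/2131⌉=16 ⌈35360/2131⌉=17 ⌈36920/2131⌉=18 ⌈38480/2131⌉=19 ⌈40040/2131⌉=19 ⌈41600/2131⌉=20 ⌈43160/2131⌉=21 ⌈44720/2131⌉=21 ⌈46280/2131⌉=22
  n=30…39: ⌈47840/2131⌉=23 ⌈49400/2131⌉=24 ⌈50960/2131⌉=24 ⌈52520/2131⌉=25 ⌈54080/2131⌉=26 ⌈55640/2131⌉=27 ⌈57200/2131⌉=27 ⌈58760/2131⌉=28 ⌈60320/2131⌉=29 ⌈61880/2131⌉=30
  n=40…49: ⌈63440/2131⌉=30 ⌈65000/2131⌉=31 ⌈66560/2131⌉=32 ⌈68120/2131⌉=32 ⌈69680/2131⌉=33 ⌈71240/2131⌉=34 ⌈72800/2131⌉=35 ⌈74360/2131⌉=35 ⌈75920/2131⌉=36 ⌈77480/2131⌉=37
  n=50…59: ⌈79040/2131⌉=38 ⌈80600/2131⌉=38 ⌈82160/2131⌉=39 ⌈83720/2131⌉=40 ⌈85280/2131⌉=41 ⌈86840/2131⌉=41 ⌈88400/2131⌉=42 ⌈89960/2131⌉=43 ⌈91520/2131⌉=43 ⌈93080/2131⌉=44
  n=60…69: ⌈94640/2131⌉=45 ⌈96200/2131⌉=46 ⌈97760/2131⌉=46 ⌈99320/2131⌉=47 ⌈100880/2131⌉=48 ⌈102440/2131⌉=49 ⌈104000/2131⌉=49 ⌈105560/2131⌉=50 ⌈107120/2131⌉=51 ⌈108680/2131⌉=51
  n=70…79: ⌈110240/2131⌉=52 ⌈111800/2131⌉=53 ⌈113360/2131⌉=54 ⌈114920/2131⌉=54 ⌈116480/2131⌉=55 ⌈118040/2131⌉=56 ⌈119600/2131⌉=57 ⌈121160/2131⌉=57 ⌈122720/2131⌉=58 ⌈124280/2131⌉=59
  n=80…89: ⌈125840/2131⌉=60 ⌈127400/2131⌉=60 ⌈128960/2131⌉=61 ⌈130520/2131⌉=62 ⌈132080/2131⌉=62 ⌈133640/2131⌉=63 ⌈135200/2131⌉=64 ⌈136760/2131⌉=65 ⌈138320/2131⌉=65 ⌈139880/2131⌉=66
  n=90…99: ⌈141440/2131⌉=67 ⌈143000/2131⌉=68 ⌈144560/2131⌉=68 ⌈146120/2131⌉=69 ⌈147680/2131⌉=70 ⌈149240/2131⌉=71 ⌈150800/2131⌉=71 ⌈152360/2131⌉=72 ⌈153920/2131⌉=73 ⌈155480/2131⌉=73
  n=100…109: ⌈157040/2131⌉=74 ⌈158600/2131⌉=75 ⌈160160/2131⌉=76 ⌈161720/2131⌉=76 ⌈163280/2131⌉=77 ⌈164840/2131⌉=78 ⌈166400/2131⌉=79 ⌈167960/2131⌉=79 ⌈169520/2131⌉=80 ⌈171080/2131⌉=81
  n=110…119: ⌈172640/2131⌉=82 ⌈174200/2131⌉=82 ⌈175760/2131⌉=83 ⌈177320/2131⌉=84 ⌈178880/2131⌉=84 ⌈180440/2131⌉=85 ⌈182000/2131⌉=86 ⌈183560/2131⌉=87 ⌈185120/2131⌉=87 ⌈186680/2131⌉=88
  n=120…129: ⌈188240/2131⌉=89 ⌈189800/2131⌉=90 ⌈191360/2131⌉=90 ⌈192920/2131⌉=91 ⌈194480/2131⌉=92 ⌈196040/2131⌉=92 ⌈197600/2131⌉=93 ⌈199160/2131⌉=94 ⌈200720/2131⌉=95 ⌈202280/2131⌉=95
  n=130…131: ⌈203840/2131⌉=96 ⌈205400/2131⌉=97
s_n = t_(n+1) − t_n for n = 0 … 130 gives
prefix = 10111011101110110111011101101110111011101101110111011101101110111011011101110111011011101110111011011101110111011011101110110111011
slide a length-3 window over [0..2] … [128..130] (129 windows); first occurrence of each distinct factor:
  [  0..  2] 101
  [  1..  3] 011
  [  2..  4] 111
  [  3..  5] 110
  (the other 125 windows repeat one of these)
distinct factors: {011, 101, 110, 111}
count = 4  (Sturmian bound for length 3 is 4)
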